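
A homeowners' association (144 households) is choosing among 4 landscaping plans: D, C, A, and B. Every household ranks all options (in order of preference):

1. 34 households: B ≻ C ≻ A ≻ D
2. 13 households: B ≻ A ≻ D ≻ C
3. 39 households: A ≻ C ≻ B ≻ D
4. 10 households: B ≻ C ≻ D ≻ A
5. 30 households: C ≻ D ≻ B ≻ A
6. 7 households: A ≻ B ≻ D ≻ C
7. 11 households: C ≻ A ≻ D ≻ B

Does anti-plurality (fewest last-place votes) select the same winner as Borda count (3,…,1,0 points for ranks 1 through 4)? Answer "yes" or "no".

no

Anti-plurality — last-place votes: D 73, C 20, A 40, B 11. Winner: B.
Borda — scores: D 101, C 289, A 220, B 254. Winner: C.
The two methods disagree.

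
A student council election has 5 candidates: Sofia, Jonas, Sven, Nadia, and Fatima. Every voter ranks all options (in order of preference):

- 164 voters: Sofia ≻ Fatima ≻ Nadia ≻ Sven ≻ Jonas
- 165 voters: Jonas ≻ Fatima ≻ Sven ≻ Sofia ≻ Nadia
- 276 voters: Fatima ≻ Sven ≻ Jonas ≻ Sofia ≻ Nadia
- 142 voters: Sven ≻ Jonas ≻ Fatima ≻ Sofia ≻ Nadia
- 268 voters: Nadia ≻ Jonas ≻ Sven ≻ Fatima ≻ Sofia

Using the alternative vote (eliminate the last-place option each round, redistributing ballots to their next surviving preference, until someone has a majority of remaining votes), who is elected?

Round 1: Sofia 164, Jonas 165, Sven 142, Nadia 268, Fatima 276. Eliminate Sven.
Round 2: Sofia 164, Jonas 307, Nadia 268, Fatima 276. Eliminate Sofia.
Round 3: Jonas 307, Nadia 268, Fatima 440. Eliminate Nadia.
Round 4: Jonas 575, Fatima 440. Jonas has a majority.

Jonas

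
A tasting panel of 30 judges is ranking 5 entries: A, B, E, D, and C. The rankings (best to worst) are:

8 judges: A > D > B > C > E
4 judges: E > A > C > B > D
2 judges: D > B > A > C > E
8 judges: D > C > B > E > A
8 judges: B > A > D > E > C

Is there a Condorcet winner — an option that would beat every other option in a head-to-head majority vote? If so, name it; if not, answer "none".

none

Checking pairwise contests:
B beats A 18–12.
D beats B 18–12.
A beats E 18–12.
A beats D 20–10.
A beats C 22–8.
Every option loses at least one head-to-head, so there is no Condorcet winner.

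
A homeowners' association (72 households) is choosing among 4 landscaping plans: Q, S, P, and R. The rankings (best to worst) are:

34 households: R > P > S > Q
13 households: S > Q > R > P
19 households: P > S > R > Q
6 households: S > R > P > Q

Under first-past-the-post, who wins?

R

First-place votes: Q 0, S 19, P 19, R 34.
R has the most first-place votes.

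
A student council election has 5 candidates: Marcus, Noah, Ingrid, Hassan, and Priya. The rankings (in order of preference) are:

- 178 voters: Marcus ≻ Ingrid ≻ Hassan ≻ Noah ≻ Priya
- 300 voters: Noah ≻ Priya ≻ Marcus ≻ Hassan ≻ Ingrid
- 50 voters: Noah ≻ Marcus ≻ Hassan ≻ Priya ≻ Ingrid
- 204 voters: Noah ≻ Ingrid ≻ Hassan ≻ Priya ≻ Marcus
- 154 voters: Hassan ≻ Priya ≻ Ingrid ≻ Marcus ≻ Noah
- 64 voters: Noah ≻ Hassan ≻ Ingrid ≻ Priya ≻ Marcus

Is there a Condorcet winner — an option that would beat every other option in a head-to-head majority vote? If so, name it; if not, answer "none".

Noah

Noah vs Marcus: 618–332 for Noah.
Noah vs Ingrid: 618–332 for Noah.
Noah vs Hassan: 618–332 for Noah.
Noah vs Priya: 796–154 for Noah.
Noah beats every other option head-to-head.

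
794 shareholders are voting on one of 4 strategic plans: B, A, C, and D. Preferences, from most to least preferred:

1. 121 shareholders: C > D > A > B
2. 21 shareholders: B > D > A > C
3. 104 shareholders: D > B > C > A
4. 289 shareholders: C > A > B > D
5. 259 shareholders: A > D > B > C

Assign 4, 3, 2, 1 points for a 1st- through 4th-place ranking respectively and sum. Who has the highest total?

B: 121·1 + 21·4 + 104·3 + 289·2 + 259·2 = 1613
A: 121·2 + 21·2 + 104·1 + 289·3 + 259·4 = 2291
C: 121·4 + 21·1 + 104·2 + 289·4 + 259·1 = 2128
D: 121·3 + 21·3 + 104·4 + 289·1 + 259·3 = 1908
A has the highest Borda score (2291).

A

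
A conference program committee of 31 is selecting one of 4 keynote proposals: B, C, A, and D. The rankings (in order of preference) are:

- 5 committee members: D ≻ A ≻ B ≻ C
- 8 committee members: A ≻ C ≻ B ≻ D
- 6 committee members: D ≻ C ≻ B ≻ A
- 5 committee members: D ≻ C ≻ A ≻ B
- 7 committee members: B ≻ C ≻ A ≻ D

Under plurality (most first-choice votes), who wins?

First-place votes: B 7, C 0, A 8, D 16.
D has the most first-place votes.

D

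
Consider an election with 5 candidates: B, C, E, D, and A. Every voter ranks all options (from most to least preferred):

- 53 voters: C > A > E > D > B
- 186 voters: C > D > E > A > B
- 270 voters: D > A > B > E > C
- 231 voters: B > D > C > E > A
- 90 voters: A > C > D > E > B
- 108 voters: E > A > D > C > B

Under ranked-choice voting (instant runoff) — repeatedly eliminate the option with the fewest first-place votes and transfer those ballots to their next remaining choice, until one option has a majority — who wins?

Round 1: B 231, C 239, E 108, D 270, A 90. Eliminate A.
Round 2: B 231, C 329, E 108, D 270. Eliminate E.
Round 3: B 231, C 329, D 378. Eliminate B.
Round 4: C 329, D 609. D has a majority.

D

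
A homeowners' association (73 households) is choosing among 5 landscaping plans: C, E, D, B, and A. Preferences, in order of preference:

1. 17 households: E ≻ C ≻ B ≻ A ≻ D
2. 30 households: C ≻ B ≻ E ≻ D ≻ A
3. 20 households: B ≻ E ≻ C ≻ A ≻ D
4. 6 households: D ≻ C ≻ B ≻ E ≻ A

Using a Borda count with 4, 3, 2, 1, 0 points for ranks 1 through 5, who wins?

C

C: 17·3 + 30·4 + 20·2 + 6·3 = 229
E: 17·4 + 30·2 + 20·3 + 6·1 = 194
D: 17·0 + 30·1 + 20·0 + 6·4 = 54
B: 17·2 + 30·3 + 20·4 + 6·2 = 216
A: 17·1 + 30·0 + 20·1 + 6·0 = 37
C has the highest Borda score (229).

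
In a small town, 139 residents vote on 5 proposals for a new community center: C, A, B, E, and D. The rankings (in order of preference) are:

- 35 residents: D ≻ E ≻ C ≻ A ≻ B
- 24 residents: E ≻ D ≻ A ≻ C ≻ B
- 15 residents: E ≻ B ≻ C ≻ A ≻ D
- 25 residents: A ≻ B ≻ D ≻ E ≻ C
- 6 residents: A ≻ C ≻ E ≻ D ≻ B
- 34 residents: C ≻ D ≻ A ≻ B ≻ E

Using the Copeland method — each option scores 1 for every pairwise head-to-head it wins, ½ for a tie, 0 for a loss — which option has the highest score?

D

C: beats A and B; loses to E and D → score 2.
A: beats B; loses to C, E, and D → score 1.
B: loses to C, A, E, and D → score 0.
E: beats C, A, and B; loses to D → score 3.
D: beats C, A, B, and E → score 4.
D has the best pairwise record.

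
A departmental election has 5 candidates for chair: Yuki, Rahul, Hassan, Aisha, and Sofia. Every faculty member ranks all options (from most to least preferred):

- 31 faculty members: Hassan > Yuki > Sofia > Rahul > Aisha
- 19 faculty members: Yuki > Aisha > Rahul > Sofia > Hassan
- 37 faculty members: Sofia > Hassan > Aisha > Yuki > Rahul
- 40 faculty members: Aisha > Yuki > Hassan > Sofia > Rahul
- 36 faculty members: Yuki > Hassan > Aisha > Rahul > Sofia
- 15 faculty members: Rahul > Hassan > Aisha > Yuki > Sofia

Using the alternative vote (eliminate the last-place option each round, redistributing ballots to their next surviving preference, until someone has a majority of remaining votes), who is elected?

Yuki

Round 1: Yuki 55, Rahul 15, Hassan 31, Aisha 40, Sofia 37. Eliminate Rahul.
Round 2: Yuki 55, Hassan 46, Aisha 40, Sofia 37. Eliminate Sofia.
Round 3: Yuki 55, Hassan 83, Aisha 40. Eliminate Aisha.
Round 4: Yuki 95, Hassan 83. Yuki has a majority.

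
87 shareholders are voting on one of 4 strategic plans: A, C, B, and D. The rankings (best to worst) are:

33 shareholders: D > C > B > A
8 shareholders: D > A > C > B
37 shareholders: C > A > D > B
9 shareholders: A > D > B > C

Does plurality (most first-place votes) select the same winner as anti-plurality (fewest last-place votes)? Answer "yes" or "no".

Plurality — first-place votes: A 9, C 37, B 0, D 41. Winner: D.
Anti-plurality — last-place votes: A 33, C 9, B 45, D 0. Winner: D.
The two methods agree.

yes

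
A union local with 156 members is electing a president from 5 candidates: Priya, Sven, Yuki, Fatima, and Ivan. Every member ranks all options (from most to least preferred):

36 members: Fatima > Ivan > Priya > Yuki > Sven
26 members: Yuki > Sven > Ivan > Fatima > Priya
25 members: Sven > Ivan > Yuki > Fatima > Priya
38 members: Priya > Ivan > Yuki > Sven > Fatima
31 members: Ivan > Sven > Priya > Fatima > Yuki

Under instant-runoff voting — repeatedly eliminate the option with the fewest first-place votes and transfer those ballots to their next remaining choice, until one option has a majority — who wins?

Round 1: Priya 38, Sven 25, Yuki 26, Fatima 36, Ivan 31. Eliminate Sven.
Round 2: Priya 38, Yuki 26, Fatima 36, Ivan 56. Eliminate Yuki.
Round 3: Priya 38, Fatima 36, Ivan 82. Ivan has a majority.

Ivan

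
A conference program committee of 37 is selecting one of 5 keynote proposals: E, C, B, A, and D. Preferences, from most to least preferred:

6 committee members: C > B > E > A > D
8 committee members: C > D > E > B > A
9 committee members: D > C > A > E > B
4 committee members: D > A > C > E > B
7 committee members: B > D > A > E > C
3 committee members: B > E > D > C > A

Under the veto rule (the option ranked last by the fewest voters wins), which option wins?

E

Last-place votes: E 0, C 7, B 13, A 11, D 6.
E is ranked last by the fewest voters, so E wins.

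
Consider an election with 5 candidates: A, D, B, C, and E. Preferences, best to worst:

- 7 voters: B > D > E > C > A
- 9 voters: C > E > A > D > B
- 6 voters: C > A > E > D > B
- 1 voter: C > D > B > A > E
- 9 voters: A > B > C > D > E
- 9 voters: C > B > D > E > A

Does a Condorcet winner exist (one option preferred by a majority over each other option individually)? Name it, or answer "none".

C vs A: 32–9 for C.
C vs D: 34–7 for C.
C vs B: 25–16 for C.
C vs E: 34–7 for C.
C beats every other option head-to-head.

C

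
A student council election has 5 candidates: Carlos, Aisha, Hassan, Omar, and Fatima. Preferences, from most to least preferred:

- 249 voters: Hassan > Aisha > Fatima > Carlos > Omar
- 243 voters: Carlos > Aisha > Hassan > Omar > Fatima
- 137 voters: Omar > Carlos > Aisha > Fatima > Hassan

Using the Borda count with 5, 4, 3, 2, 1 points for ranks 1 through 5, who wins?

Aisha

Carlos: 249·2 + 243·5 + 137·4 = 2261
Aisha: 249·4 + 243·4 + 137·3 = 2379
Hassan: 249·5 + 243·3 + 137·1 = 2111
Omar: 249·1 + 243·2 + 137·5 = 1420
Fatima: 249·3 + 243·1 + 137·2 = 1264
Aisha has the highest Borda score (2379).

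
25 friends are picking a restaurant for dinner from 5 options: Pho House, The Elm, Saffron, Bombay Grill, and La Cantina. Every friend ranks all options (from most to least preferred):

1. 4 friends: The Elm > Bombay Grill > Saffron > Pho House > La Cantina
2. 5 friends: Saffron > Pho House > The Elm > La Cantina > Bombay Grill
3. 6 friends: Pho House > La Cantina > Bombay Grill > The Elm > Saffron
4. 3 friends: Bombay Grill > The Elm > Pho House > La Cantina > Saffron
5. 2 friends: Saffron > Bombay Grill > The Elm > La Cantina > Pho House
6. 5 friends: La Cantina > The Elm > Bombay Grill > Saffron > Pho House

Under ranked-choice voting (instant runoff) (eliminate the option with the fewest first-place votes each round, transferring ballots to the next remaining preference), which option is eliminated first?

Round 1: Pho House 6, The Elm 4, Saffron 7, Bombay Grill 3, La Cantina 5. Eliminate Bombay Grill.

Bombay Grill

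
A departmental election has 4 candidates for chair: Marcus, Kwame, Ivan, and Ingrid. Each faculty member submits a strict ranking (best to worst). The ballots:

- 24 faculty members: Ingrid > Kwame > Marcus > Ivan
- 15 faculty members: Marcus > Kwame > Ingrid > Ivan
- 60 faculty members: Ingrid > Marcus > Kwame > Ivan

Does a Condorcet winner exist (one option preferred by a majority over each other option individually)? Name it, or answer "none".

Ingrid

Ingrid vs Marcus: 84–15 for Ingrid.
Ingrid vs Kwame: 84–15 for Ingrid.
Ingrid vs Ivan: 99–0 for Ingrid.
Ingrid beats every other option head-to-head.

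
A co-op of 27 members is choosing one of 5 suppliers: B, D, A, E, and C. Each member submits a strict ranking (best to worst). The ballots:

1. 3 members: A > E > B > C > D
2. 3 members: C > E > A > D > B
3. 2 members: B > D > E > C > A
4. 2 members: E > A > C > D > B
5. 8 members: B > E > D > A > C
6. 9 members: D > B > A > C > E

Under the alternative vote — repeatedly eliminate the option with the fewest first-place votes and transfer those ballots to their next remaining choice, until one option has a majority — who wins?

D

Round 1: B 10, D 9, A 3, E 2, C 3. Eliminate E.
Round 2: B 10, D 9, A 5, C 3. Eliminate C.
Round 3: B 10, D 9, A 8. Eliminate A.
Round 4: B 13, D 14. D has a majority.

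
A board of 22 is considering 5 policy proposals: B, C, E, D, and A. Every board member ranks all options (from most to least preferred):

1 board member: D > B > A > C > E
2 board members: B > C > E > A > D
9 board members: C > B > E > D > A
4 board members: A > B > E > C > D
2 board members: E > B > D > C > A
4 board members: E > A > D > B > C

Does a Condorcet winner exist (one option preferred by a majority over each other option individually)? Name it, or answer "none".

B

B vs C: 13–9 for B.
B vs E: 16–6 for B.
B vs D: 17–5 for B.
B vs A: 14–8 for B.
B beats every other option head-to-head.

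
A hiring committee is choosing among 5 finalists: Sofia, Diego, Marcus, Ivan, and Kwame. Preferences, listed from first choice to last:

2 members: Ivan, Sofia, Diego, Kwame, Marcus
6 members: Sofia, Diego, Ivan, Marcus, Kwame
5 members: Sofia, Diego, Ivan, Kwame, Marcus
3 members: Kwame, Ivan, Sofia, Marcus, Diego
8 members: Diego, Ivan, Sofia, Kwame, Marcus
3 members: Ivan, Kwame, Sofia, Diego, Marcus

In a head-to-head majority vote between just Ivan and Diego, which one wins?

Diego

Voters preferring Ivan to Diego: 8; preferring Diego to Ivan: 19.
Diego wins the head-to-head.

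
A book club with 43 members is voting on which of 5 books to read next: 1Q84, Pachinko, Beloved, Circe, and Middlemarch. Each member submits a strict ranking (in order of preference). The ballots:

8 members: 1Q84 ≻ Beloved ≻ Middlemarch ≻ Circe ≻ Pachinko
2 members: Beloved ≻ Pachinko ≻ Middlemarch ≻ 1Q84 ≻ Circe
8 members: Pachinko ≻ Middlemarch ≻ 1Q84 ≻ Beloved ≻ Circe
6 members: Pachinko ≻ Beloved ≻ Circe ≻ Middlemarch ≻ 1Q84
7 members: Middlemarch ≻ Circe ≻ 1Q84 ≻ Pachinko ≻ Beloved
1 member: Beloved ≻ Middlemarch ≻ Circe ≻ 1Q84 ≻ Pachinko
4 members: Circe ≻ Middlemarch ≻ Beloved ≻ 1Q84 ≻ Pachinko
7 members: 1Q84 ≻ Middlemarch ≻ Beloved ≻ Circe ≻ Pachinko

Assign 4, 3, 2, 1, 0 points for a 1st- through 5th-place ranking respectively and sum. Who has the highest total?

Middlemarch

1Q84: 8·4 + 2·1 + 8·2 + 6·0 + 7·2 + 1·1 + 4·1 + 7·4 = 97
Pachinko: 8·0 + 2·3 + 8·4 + 6·4 + 7·1 + 1·0 + 4·0 + 7·0 = 69
Beloved: 8·3 + 2·4 + 8·1 + 6·3 + 7·0 + 1·4 + 4·2 + 7·2 = 84
Circe: 8·1 + 2·0 + 8·0 + 6·2 + 7·3 + 1·2 + 4·4 + 7·1 = 66
Middlemarch: 8·2 + 2·2 + 8·3 + 6·1 + 7·4 + 1·3 + 4·3 + 7·3 = 114
Middlemarch has the highest Borda score (114).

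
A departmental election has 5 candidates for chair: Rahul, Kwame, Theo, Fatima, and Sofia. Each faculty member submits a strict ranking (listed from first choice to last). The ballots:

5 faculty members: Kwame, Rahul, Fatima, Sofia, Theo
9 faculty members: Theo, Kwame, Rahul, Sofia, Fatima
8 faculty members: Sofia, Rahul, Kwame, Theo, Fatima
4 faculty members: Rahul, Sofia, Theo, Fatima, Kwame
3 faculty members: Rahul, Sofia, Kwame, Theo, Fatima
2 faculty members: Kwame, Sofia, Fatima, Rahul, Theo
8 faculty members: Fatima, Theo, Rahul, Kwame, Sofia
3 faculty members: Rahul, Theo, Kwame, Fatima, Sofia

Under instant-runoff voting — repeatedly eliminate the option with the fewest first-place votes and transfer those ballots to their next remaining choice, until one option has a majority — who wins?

Rahul

Round 1: Rahul 10, Kwame 7, Theo 9, Fatima 8, Sofia 8. Eliminate Kwame.
Round 2: Rahul 15, Theo 9, Fatima 8, Sofia 10. Eliminate Fatima.
Round 3: Rahul 15, Theo 17, Sofia 10. Eliminate Sofia.
Round 4: Rahul 25, Theo 17. Rahul has a majority.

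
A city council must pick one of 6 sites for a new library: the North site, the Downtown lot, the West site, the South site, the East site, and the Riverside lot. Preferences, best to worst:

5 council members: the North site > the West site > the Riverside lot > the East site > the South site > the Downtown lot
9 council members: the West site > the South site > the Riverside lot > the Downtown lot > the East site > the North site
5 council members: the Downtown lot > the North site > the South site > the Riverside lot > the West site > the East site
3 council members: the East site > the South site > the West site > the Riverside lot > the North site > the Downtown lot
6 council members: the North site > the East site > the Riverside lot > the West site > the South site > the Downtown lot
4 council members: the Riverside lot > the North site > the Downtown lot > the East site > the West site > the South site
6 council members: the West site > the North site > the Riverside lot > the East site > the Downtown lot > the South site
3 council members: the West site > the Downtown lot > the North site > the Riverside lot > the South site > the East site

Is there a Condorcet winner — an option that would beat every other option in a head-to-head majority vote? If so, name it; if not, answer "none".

the West site vs the North site: 21–20 for the West site.
the West site vs the Downtown lot: 32–9 for the West site.
the West site vs the South site: 33–8 for the West site.
the West site vs the East site: 28–13 for the West site.
the West site vs the Riverside lot: 26–15 for the West site.
the West site beats every other option head-to-head.

the West site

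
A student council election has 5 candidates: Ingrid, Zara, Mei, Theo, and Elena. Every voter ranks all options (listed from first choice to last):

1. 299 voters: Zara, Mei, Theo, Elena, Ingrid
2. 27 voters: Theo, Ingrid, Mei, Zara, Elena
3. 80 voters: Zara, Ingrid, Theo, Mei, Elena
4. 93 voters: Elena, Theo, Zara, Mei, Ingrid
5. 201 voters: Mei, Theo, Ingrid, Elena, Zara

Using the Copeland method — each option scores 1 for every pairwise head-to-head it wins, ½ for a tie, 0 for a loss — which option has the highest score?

Ingrid: loses to Zara, Mei, Theo, and Elena → score 0.
Zara: beats Ingrid, Mei, Theo, and Elena → score 4.
Mei: beats Ingrid, Theo, and Elena; loses to Zara → score 3.
Theo: beats Ingrid and Elena; loses to Zara and Mei → score 2.
Elena: beats Ingrid; loses to Zara, Mei, and Theo → score 1.
Zara has the best pairwise record.

Zara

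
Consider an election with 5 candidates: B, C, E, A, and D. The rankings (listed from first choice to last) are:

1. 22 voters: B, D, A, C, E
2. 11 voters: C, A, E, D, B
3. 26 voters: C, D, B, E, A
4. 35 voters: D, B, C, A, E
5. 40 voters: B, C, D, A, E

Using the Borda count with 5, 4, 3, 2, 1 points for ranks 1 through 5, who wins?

B

B: 22·5 + 11·1 + 26·3 + 35·4 + 40·5 = 539
C: 22·2 + 11·5 + 26·5 + 35·3 + 40·4 = 494
E: 22·1 + 11·3 + 26·2 + 35·1 + 40·1 = 182
A: 22·3 + 11·4 + 26·1 + 35·2 + 40·2 = 286
D: 22·4 + 11·2 + 26·4 + 35·5 + 40·3 = 509
B has the highest Borda score (539).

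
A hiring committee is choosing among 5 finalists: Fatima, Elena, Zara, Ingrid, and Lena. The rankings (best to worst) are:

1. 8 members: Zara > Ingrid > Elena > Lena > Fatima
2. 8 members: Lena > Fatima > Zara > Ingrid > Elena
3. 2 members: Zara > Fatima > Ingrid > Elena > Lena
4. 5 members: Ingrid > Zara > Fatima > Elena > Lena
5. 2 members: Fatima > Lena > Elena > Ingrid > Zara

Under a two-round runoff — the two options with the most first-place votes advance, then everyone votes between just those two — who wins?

Round 1 first-place votes: Fatima 2, Elena 0, Zara 10, Ingrid 5, Lena 8.
Zara and Lena advance.
Runoff: Zara is preferred to Lena by 15 voters; Lena by 10.
Zara wins the runoff.

Zara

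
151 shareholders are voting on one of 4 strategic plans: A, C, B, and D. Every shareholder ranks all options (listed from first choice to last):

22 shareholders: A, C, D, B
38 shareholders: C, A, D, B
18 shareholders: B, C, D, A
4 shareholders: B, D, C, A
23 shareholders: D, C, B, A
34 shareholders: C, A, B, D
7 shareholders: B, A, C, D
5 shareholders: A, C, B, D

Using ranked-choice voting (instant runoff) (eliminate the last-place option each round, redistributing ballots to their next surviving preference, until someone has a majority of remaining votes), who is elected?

Round 1: A 27, C 72, B 29, D 23. Eliminate D.
Round 2: A 27, C 95, B 29. C has a majority.

C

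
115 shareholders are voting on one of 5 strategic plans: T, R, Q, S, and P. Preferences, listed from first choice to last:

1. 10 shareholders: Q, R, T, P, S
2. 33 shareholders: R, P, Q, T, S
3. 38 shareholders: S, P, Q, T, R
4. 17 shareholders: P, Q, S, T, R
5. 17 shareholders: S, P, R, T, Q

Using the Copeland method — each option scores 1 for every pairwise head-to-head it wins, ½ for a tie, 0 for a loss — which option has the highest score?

P

T: loses to R, Q, S, and P → score 0.
R: beats T; loses to Q, S, and P → score 1.
Q: beats T, R, and S; loses to P → score 3.
S: beats T and R; loses to Q and P → score 2.
P: beats T, R, Q, and S → score 4.
P has the best pairwise record.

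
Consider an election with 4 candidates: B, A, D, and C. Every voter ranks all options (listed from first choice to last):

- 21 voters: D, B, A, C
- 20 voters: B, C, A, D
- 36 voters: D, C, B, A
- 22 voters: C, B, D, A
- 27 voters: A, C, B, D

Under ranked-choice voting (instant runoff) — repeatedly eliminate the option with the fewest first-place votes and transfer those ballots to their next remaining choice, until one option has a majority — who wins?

Round 1: B 20, A 27, D 57, C 22. Eliminate B.
Round 2: A 27, D 57, C 42. Eliminate A.
Round 3: D 57, C 69. C has a majority.

C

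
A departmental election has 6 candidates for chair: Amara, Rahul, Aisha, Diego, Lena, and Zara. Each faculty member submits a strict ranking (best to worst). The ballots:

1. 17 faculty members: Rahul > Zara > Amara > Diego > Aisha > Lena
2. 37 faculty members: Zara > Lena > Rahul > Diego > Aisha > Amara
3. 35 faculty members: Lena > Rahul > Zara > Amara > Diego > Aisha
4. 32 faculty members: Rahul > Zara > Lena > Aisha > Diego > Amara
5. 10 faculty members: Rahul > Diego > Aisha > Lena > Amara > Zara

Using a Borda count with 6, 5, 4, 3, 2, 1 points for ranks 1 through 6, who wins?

Rahul

Amara: 17·4 + 37·1 + 35·3 + 32·1 + 10·2 = 262
Rahul: 17·6 + 37·4 + 35·5 + 32·6 + 10·6 = 677
Aisha: 17·2 + 37·2 + 35·1 + 32·3 + 10·4 = 279
Diego: 17·3 + 37·3 + 35·2 + 32·2 + 10·5 = 346
Lena: 17·1 + 37·5 + 35·6 + 32·4 + 10·3 = 570
Zara: 17·5 + 37·6 + 35·4 + 32·5 + 10·1 = 617
Rahul has the highest Borda score (677).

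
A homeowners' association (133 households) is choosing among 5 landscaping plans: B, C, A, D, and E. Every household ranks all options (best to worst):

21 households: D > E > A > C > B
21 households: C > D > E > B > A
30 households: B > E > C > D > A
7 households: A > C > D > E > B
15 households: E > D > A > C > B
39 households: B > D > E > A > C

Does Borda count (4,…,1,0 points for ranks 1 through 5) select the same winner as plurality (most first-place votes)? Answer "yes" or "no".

Borda — scores: B 297, C 201, A 139, D 353, E 340. Winner: D.
Plurality — first-place votes: B 69, C 21, A 7, D 21, E 15. Winner: B.
The two methods disagree.

no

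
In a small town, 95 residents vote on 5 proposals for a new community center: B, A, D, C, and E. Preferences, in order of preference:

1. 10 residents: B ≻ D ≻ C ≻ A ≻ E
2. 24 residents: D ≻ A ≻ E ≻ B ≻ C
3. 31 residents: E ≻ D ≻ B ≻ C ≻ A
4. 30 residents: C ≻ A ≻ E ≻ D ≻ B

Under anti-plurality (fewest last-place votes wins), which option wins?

Last-place votes: B 30, A 31, D 0, C 24, E 10.
D is ranked last by the fewest voters, so D wins.

D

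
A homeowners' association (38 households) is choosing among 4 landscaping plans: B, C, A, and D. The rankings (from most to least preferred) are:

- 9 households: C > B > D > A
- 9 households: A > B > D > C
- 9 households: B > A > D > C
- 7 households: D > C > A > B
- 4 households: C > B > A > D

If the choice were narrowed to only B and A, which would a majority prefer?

Voters preferring B to A: 22; preferring A to B: 16.
B wins the head-to-head.

B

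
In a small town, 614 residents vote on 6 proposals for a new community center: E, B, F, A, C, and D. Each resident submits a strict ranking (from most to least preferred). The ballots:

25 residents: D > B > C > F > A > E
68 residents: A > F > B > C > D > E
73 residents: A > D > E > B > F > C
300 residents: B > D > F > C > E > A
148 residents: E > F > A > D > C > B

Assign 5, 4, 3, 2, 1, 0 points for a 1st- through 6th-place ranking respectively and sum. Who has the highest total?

E: 25·0 + 68·0 + 73·3 + 300·1 + 148·5 = 1259
B: 25·4 + 68·3 + 73·2 + 300·5 + 148·0 = 1950
F: 25·2 + 68·4 + 73·1 + 300·3 + 148·4 = 1887
A: 25·1 + 68·5 + 73·5 + 300·0 + 148·3 = 1174
C: 25·3 + 68·2 + 73·0 + 300·2 + 148·1 = 959
D: 25·5 + 68·1 + 73·4 + 300·4 + 148·2 = 1981
D has the highest Borda score (1981).

D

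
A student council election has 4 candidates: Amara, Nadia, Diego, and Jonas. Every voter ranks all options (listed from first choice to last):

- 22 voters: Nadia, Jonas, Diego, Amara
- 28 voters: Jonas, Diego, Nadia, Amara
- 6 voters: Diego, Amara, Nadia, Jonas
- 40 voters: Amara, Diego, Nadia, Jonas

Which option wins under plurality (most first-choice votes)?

First-place votes: Amara 40, Nadia 22, Diego 6, Jonas 28.
Amara has the most first-place votes.

Amara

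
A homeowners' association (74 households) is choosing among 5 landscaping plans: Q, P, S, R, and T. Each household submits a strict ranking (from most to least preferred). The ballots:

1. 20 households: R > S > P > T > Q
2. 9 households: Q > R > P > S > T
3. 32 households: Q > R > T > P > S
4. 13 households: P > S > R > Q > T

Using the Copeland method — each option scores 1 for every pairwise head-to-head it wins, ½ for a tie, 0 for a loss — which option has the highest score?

Q: beats P, S, R, and T → score 4.
P: beats S and T; loses to Q and R → score 2.
S: beats T; loses to Q, P, and R → score 1.
R: beats P, S, and T; loses to Q → score 3.
T: loses to Q, P, S, and R → score 0.
Q has the best pairwise record.

Q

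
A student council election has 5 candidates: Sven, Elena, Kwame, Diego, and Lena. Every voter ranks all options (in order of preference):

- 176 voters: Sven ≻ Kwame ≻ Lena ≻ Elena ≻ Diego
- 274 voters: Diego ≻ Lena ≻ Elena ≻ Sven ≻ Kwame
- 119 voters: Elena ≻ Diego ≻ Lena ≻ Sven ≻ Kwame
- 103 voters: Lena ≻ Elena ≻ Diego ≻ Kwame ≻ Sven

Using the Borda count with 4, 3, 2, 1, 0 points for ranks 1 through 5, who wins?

Sven: 176·4 + 274·1 + 119·1 + 103·0 = 1097
Elena: 176·1 + 274·2 + 119·4 + 103·3 = 1509
Kwame: 176·3 + 274·0 + 119·0 + 103·1 = 631
Diego: 176·0 + 274·4 + 119·3 + 103·2 = 1659
Lena: 176·2 + 274·3 + 119·2 + 103·4 = 1824
Lena has the highest Borda score (1824).

Lena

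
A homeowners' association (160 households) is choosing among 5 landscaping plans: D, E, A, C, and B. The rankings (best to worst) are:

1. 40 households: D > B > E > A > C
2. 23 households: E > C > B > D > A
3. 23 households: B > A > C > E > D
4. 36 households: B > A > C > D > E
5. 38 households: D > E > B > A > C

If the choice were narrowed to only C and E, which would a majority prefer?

Voters preferring C to E: 59; preferring E to C: 101.
E wins the head-to-head.

E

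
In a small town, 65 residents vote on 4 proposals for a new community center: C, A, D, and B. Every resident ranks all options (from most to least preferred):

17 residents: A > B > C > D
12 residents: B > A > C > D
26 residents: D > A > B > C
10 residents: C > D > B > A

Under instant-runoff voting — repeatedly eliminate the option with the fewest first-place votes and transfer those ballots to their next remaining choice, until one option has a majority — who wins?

Round 1: C 10, A 17, D 26, B 12. Eliminate C.
Round 2: A 17, D 36, B 12. D has a majority.

D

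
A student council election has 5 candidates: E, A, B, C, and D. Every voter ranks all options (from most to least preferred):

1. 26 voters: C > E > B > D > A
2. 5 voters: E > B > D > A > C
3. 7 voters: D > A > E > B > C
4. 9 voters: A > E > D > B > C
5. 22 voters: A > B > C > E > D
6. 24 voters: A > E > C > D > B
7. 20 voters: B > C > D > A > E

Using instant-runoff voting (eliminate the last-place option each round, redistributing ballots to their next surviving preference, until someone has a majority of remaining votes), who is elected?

Round 1: E 5, A 55, B 20, C 26, D 7. Eliminate E.
Round 2: A 55, B 25, C 26, D 7. Eliminate D.
Round 3: A 62, B 25, C 26. A has a majority.

A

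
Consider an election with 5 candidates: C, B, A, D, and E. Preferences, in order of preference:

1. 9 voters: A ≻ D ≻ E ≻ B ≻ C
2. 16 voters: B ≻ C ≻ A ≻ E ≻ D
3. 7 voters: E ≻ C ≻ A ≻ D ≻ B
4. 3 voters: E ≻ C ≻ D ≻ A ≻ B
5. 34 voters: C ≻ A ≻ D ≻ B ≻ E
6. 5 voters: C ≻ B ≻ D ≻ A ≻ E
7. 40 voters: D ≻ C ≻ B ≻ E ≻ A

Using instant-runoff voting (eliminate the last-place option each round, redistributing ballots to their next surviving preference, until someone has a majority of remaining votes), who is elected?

Round 1: C 39, B 16, A 9, D 40, E 10. Eliminate A.
Round 2: C 39, B 16, D 49, E 10. Eliminate E.
Round 3: C 49, B 16, D 49. Eliminate B.
Round 4: C 65, D 49. C has a majority.

C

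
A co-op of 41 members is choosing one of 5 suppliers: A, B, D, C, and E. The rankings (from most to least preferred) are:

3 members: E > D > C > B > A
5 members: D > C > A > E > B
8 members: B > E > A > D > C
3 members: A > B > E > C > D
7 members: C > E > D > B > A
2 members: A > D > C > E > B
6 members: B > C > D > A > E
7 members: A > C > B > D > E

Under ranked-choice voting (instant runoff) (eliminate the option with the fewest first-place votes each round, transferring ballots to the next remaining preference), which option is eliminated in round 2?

C

Round 1: A 12, B 14, D 5, C 7, E 3. Eliminate E.
Round 2: A 12, B 14, D 8, C 7. Eliminate C.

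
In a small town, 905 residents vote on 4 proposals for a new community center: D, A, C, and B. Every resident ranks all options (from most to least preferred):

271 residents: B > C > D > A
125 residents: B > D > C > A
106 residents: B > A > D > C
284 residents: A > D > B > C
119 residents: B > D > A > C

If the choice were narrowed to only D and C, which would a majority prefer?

Voters preferring D to C: 634; preferring C to D: 271.
D wins the head-to-head.

D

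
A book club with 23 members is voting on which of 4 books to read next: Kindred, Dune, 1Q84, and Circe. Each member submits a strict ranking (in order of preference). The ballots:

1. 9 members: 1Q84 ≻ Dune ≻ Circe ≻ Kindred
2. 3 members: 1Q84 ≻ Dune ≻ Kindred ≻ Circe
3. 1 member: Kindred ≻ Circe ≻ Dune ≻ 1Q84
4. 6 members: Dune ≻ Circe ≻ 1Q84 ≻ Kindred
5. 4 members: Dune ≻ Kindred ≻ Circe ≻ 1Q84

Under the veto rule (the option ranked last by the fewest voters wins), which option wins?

Last-place votes: Kindred 15, Dune 0, 1Q84 5, Circe 3.
Dune is ranked last by the fewest voters, so Dune wins.

Dune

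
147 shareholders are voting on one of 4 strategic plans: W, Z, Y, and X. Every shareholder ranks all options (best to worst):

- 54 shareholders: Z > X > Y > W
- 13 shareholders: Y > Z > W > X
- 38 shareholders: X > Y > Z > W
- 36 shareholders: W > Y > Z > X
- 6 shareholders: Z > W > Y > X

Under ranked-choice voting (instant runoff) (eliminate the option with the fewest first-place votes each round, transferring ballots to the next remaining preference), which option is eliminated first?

Y

Round 1: W 36, Z 60, Y 13, X 38. Eliminate Y.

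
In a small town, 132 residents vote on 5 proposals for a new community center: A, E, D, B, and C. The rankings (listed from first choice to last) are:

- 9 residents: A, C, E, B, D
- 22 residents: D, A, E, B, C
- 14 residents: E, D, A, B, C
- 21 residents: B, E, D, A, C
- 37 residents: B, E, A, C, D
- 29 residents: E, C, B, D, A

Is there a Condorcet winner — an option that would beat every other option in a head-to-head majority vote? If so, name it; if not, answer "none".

E vs A: 101–31 for E.
E vs D: 110–22 for E.
E vs B: 74–58 for E.
E vs C: 123–9 for E.
E beats every other option head-to-head.

E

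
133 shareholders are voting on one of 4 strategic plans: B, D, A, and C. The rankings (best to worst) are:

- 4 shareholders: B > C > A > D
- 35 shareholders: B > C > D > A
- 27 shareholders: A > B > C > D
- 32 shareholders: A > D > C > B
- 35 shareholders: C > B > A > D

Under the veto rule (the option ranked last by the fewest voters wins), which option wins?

C

Last-place votes: B 32, D 66, A 35, C 0.
C is ranked last by the fewest voters, so C wins.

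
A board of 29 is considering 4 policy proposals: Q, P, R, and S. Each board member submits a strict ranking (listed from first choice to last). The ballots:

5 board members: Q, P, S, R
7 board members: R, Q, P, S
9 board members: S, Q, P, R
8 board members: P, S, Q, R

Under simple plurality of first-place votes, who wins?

S

First-place votes: Q 5, P 8, R 7, S 9.
S has the most first-place votes.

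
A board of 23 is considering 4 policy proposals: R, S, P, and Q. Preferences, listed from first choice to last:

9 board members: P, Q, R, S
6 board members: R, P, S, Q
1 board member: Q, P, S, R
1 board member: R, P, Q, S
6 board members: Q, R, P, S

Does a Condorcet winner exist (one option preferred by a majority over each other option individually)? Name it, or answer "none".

Checking pairwise contests:
Q beats R 16–7.
R beats S 22–1.
R beats P 13–10.
P beats Q 16–7.
Every option loses at least one head-to-head, so there is no Condorcet winner.

none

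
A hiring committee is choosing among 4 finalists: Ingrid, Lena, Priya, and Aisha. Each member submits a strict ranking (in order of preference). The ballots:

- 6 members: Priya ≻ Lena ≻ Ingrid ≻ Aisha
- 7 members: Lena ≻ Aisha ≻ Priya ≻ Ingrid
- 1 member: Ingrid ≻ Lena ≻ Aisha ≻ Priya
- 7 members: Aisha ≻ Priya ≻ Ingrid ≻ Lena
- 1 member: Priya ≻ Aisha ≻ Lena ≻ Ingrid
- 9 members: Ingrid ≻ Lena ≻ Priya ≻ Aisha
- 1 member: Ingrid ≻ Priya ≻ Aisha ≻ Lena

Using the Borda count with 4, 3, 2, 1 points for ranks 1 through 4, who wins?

Lena

Ingrid: 6·2 + 7·1 + 1·4 + 7·2 + 1·1 + 9·4 + 1·4 = 78
Lena: 6·3 + 7·4 + 1·3 + 7·1 + 1·2 + 9·3 + 1·1 = 86
Priya: 6·4 + 7·2 + 1·1 + 7·3 + 1·4 + 9·2 + 1·3 = 85
Aisha: 6·1 + 7·3 + 1·2 + 7·4 + 1·3 + 9·1 + 1·2 = 71
Lena has the highest Borda score (86).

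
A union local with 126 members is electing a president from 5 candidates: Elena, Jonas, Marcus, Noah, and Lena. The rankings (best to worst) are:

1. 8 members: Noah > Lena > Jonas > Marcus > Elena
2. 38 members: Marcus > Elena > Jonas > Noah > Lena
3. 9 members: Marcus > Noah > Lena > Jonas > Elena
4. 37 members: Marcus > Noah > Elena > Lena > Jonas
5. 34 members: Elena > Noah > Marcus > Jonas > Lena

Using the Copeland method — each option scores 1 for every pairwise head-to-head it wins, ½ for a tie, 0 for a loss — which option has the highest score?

Elena: beats Jonas, Noah, and Lena; loses to Marcus → score 3.
Jonas: beats Lena; loses to Elena, Marcus, and Noah → score 1.
Marcus: beats Elena, Jonas, Noah, and Lena → score 4.
Noah: beats Jonas and Lena; loses to Elena and Marcus → score 2.
Lena: loses to Elena, Jonas, Marcus, and Noah → score 0.
Marcus has the best pairwise record.

Marcus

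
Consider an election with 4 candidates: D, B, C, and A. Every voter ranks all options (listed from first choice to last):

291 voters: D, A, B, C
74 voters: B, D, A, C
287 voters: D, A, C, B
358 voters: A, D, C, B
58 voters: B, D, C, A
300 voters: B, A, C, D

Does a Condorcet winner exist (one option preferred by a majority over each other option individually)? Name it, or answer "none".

D vs B: 936–432 for D.
D vs C: 1068–300 for D.
D vs A: 710–658 for D.
D beats every other option head-to-head.

D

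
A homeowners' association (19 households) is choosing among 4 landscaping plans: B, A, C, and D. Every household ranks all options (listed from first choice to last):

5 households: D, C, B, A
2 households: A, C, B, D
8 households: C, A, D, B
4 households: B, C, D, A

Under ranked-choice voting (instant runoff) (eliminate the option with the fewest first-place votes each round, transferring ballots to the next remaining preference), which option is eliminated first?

A

Round 1: B 4, A 2, C 8, D 5. Eliminate A.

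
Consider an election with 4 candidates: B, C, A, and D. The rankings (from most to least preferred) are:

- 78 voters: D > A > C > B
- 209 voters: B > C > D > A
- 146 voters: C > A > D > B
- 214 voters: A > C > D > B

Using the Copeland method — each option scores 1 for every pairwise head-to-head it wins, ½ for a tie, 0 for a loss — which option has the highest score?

B: loses to C, A, and D → score 0.
C: beats B, A, and D → score 3.
A: beats B and D; loses to C → score 2.
D: beats B; loses to C and A → score 1.
C has the best pairwise record.

C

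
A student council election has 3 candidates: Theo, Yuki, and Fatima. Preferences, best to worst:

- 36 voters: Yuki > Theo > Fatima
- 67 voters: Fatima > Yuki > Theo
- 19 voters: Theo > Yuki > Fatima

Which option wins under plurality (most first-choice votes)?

First-place votes: Theo 19, Yuki 36, Fatima 67.
Fatima has the most first-place votes.

Fatima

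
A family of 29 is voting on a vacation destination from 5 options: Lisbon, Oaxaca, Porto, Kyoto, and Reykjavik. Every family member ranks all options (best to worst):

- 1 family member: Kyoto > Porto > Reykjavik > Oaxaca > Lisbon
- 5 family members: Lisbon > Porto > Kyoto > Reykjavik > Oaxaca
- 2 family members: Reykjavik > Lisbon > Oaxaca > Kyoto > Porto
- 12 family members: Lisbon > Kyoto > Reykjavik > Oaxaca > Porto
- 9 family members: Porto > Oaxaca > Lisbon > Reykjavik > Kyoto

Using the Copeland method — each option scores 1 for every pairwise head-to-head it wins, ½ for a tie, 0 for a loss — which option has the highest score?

Lisbon

Lisbon: beats Oaxaca, Porto, Kyoto, and Reykjavik → score 4.
Oaxaca: loses to Lisbon, Porto, Kyoto, and Reykjavik → score 0.
Porto: beats Oaxaca and Reykjavik; loses to Lisbon and Kyoto → score 2.
Kyoto: beats Oaxaca, Porto, and Reykjavik; loses to Lisbon → score 3.
Reykjavik: beats Oaxaca; loses to Lisbon, Porto, and Kyoto → score 1.
Lisbon has the best pairwise record.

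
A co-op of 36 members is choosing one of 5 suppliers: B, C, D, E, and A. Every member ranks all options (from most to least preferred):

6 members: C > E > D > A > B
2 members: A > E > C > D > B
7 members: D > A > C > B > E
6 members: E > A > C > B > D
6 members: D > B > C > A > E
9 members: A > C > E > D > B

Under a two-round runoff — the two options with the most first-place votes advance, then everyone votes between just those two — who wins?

D

Round 1 first-place votes: B 0, C 6, D 13, E 6, A 11.
D and A advance.
Runoff: D is preferred to A by 19 voters; A by 17.
D wins the runoff.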